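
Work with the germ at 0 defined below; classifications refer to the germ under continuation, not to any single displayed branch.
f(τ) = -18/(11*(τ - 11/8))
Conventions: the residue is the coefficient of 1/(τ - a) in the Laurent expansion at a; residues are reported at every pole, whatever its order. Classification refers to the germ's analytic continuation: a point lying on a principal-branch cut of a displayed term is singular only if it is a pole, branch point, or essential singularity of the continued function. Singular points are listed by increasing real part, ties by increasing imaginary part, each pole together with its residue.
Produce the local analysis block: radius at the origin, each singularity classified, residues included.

Radius of convergence at 0: 11/8.
At 11/8: a pole of order 1; residue -18/11.

Denominator factor (τ - 11/8): pole of order 1 at 11/8, modulus 11/8.
The radius of convergence is the smallest modulus among the singular points: 11/8.
At the order-1 pole 11/8 set g(τ) = (τ - (11/8))*f(τ) = -18/11.
Simple pole: residue = g(a) at a = 11/8, which is -18/11.


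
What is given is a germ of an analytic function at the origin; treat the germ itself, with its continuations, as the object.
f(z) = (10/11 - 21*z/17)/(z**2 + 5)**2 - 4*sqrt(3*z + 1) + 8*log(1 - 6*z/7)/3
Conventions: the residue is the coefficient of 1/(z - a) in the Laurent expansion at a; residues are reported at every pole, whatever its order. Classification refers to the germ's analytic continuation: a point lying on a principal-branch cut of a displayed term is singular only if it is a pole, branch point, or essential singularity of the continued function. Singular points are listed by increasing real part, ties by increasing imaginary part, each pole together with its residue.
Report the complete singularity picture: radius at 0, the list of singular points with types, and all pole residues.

Denominator factor (z**2 + 5)^2: discriminant -20, complex-conjugate roots (sqrt(5))*i and -(sqrt(5))*i; poles of order 2, moduli sqrt(5) and sqrt(5).
Branch term (8/3)*log(1 - z/(7/6)): its argument vanishes at z = 7/6, a logarithmic branch point, modulus 7/6.
Branch term (-4)*sqrt(1 - z/(-1/3)): its argument vanishes at z = -1/3, a square-root branch point, modulus 1/3.
The radius of convergence is the smallest modulus among the singular points: 1/3.
The branch terms are analytic at -(sqrt(5))*i and contribute nothing to the residue; only the rational part matters.
The factor z**2 + 5 splits as (z - a)(z - a') with a = -(sqrt(5))*i, a' = (sqrt(5))*i. At the order-2 pole a set g(z) = (z - a)^2*(rational part) = [10/11 - 21*z/17] / (z - a')^2.
Order-2 pole: residue = g'(a); g'(-(sqrt(5))*i) = ((1/110)*sqrt(5))*i, so the residue is ((1/110)*sqrt(5))*i.
The branch terms are analytic at (sqrt(5))*i and contribute nothing to the residue; only the rational part matters.
The factor z**2 + 5 splits as (z - a)(z - a') with a = (sqrt(5))*i, a' = -(sqrt(5))*i. At the order-2 pole a set g(z) = (z - a)^2*(rational part) = [10/11 - 21*z/17] / (z - a')^2.
Order-2 pole: residue = g'(a); g'((sqrt(5))*i) = -((1/110)*sqrt(5))*i, so the residue is -((1/110)*sqrt(5))*i.
List the singular points by increasing real part (a conjugate pair: the negative imaginary part first).

Radius of convergence at 0: 1/3.
At -1/3: an algebraic (square-root) branch point.
At -(sqrt(5))*i: a pole of order 2; residue ((1/110)*sqrt(5))*i.
At (sqrt(5))*i: a pole of order 2; residue -((1/110)*sqrt(5))*i.
At 7/6: a logarithmic branch point.


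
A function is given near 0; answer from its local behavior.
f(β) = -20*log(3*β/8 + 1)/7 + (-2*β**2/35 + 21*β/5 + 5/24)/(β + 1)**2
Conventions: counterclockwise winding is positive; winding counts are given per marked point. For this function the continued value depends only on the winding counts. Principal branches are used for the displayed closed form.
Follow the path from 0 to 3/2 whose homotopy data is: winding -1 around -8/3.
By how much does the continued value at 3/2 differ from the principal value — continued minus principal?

The rational part is single-valued and drops out of the difference; each branch term changes only by its own monodromy.
(-20/7)*log(1 - β/(-8/3)): each positive loop around -8/3 adds 2*pi*i to the log, so winding -1 contributes (-20/7)*(-1)*2*pi*i = (40/7)*pi*i.
Summing the contributions at β = 3/2 gives (40/7)*pi*i.

Continued minus principal equals (40/7)*pi*i.


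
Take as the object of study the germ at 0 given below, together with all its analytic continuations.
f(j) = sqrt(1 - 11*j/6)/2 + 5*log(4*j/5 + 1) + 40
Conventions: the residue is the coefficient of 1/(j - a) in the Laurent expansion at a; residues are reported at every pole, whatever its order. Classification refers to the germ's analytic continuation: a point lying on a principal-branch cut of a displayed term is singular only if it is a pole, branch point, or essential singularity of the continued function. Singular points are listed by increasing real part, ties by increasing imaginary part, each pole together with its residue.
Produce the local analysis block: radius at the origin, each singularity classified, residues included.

Radius of convergence at 0: 6/11.
At -5/4: a logarithmic branch point.
At 6/11: an algebraic (square-root) branch point.

Branch term (5)*log(1 - j/(-5/4)): its argument vanishes at j = -5/4, a logarithmic branch point, modulus 5/4.
Branch term (1/2)*sqrt(1 - j/(6/11)): its argument vanishes at j = 6/11, a square-root branch point, modulus 6/11.
The radius of convergence is the smallest modulus among the singular points: 6/11.
List the singular points by increasing real part (a conjugate pair: the negative imaginary part first).


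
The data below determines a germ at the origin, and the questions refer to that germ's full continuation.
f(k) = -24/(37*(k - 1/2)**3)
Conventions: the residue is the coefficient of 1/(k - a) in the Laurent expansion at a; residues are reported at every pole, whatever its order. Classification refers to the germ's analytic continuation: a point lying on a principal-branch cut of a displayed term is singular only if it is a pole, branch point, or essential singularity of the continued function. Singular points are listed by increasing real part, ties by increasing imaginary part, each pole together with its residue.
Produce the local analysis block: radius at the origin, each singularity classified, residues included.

Radius of convergence at 0: 1/2.
At 1/2: a pole of order 3; residue 0.

Denominator factor (k - 1/2)^3: pole of order 3 at 1/2, modulus 1/2.
The radius of convergence is the smallest modulus among the singular points: 1/2.
At the order-3 pole 1/2 set g(k) = (k - (1/2))^3*f(k) = -24/37.
Order-3 pole: residue = g''(a)/2; g''(1/2) = 0, so the residue is 0.


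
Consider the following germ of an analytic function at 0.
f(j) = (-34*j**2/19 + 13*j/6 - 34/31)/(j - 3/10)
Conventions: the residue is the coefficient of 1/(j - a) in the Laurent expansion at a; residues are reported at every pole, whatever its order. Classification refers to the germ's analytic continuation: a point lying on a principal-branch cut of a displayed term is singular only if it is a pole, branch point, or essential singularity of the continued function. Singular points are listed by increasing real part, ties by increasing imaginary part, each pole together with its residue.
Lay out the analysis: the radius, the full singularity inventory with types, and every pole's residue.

Radius of convergence at 0: 3/10.
At 3/10: a pole of order 1; residue -35801/58900.

Denominator factor (j - 3/10): pole of order 1 at 3/10, modulus 3/10.
The radius of convergence is the smallest modulus among the singular points: 3/10.
At the order-1 pole 3/10 set g(j) = (j - (3/10))*f(j) = -34*j**2/19 + 13*j/6 - 34/31.
Simple pole: residue = g(a) at a = 3/10, which is -35801/58900.


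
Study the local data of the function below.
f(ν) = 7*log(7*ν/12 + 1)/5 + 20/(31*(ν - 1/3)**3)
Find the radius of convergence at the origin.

The radius of convergence is 1/3.

Denominator factor (ν - 1/3)^3: pole of order 3 at 1/3, modulus 1/3.
Branch term (7/5)*log(1 - ν/(-12/7)): its argument vanishes at ν = -12/7, a logarithmic branch point, modulus 12/7.
The radius of convergence is the smallest modulus among the singular points: 1/3.


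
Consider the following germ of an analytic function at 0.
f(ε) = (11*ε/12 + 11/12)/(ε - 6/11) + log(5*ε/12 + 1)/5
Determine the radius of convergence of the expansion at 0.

Denominator factor (ε - 6/11): pole of order 1 at 6/11, modulus 6/11.
Branch term (1/5)*log(1 - ε/(-12/5)): its argument vanishes at ε = -12/5, a logarithmic branch point, modulus 12/5.
The radius of convergence is the smallest modulus among the singular points: 6/11.

The radius of convergence is 6/11.


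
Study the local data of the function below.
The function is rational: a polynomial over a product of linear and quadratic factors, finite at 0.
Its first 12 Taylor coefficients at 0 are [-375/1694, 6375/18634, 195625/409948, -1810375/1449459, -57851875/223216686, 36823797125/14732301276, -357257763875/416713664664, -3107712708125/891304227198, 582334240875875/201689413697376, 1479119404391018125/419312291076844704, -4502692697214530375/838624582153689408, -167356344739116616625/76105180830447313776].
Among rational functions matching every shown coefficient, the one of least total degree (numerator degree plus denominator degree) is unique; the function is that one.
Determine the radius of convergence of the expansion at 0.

No rational of total degree below 10 reproduces all 12 coefficients; solving the [0/10] Pade equations on them gives f(γ) = -9/(7*(γ**2 + 2*γ/5 + 6/5)**3*(γ**2 + γ/2 + 11/6)**2), whose expansion matches every shown term.
Denominator factor (γ**2 + γ/2 + 11/6)^2: discriminant -85/12, complex-conjugate roots (-1/4) + ((1/12)*sqrt(255))*i and (-1/4) - ((1/12)*sqrt(255))*i; poles of order 2, moduli (1/6)*sqrt(66) and (1/6)*sqrt(66).
Denominator factor (γ**2 + 2*γ/5 + 6/5)^3: discriminant -116/25, complex-conjugate roots (-1/5) + ((1/5)*sqrt(29))*i and (-1/5) - ((1/5)*sqrt(29))*i; poles of order 3, moduli (1/5)*sqrt(30) and (1/5)*sqrt(30).
The radius of convergence is the smallest modulus among the singular points: (1/5)*sqrt(30).

The radius of convergence is (1/5)*sqrt(30).


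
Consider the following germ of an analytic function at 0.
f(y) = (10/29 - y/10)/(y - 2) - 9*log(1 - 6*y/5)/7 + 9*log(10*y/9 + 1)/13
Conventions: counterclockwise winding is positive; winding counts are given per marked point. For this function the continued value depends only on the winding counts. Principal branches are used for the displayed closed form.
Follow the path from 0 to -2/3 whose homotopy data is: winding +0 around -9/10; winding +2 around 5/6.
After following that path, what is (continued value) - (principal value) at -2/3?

The rational part is single-valued and drops out of the difference; each branch term changes only by its own monodromy.
(9/13)*log(1 - y/(-9/10)): winding 0 around -9/10, so this term returns to its principal value, contribution 0.
(-9/7)*log(1 - y/(5/6)): each positive loop around 5/6 adds 2*pi*i to the log, so winding +2 contributes (-9/7)*(2)*2*pi*i = -(36/7)*pi*i.
Summing the contributions at y = -2/3 gives -(36/7)*pi*i.

Continued minus principal equals -(36/7)*pi*i.


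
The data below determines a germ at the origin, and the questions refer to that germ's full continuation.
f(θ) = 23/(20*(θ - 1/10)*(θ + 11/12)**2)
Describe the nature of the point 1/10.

The point is a pole of order 1.

The denominator factor θ - 1/10 vanishes at 1/10 and appears to the power 1; the numerator there equals 23/20, nonzero, and no other factor vanishes.
Hence a pole whose order is the multiplicity, 1.


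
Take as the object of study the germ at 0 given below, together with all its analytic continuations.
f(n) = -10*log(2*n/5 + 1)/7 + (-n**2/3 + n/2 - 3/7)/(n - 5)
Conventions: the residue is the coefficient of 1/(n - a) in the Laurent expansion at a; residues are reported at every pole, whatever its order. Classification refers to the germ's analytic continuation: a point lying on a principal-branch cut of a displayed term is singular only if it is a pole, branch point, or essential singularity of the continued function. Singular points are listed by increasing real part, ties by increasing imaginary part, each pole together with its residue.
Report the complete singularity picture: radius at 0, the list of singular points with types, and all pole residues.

Radius of convergence at 0: 5/2.
At -5/2: a logarithmic branch point.
At 5: a pole of order 1; residue -263/42.

Denominator factor (n - 5): pole of order 1 at 5, modulus 5.
Branch term (-10/7)*log(1 - n/(-5/2)): its argument vanishes at n = -5/2, a logarithmic branch point, modulus 5/2.
The radius of convergence is the smallest modulus among the singular points: 5/2.
The branch term is analytic at 5 and contributes nothing to the residue; only the rational part matters.
At the order-1 pole 5 set g(n) = (n - (5))*(rational part) = -n**2/3 + n/2 - 3/7.
Simple pole: residue = g(a) at a = 5, which is -263/42.
List the singular points by increasing real part (a conjugate pair: the negative imaginary part first).


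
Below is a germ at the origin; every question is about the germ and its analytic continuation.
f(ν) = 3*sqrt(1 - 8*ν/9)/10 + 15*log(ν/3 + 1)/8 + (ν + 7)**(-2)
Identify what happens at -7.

The denominator factor ν + 7 vanishes at -7 and appears to the power 2; the numerator there equals 1, nonzero, and no other factor vanishes.
The branch terms are analytic at this point.
Hence a pole whose order is the multiplicity, 2.

The point is a pole of order 2.


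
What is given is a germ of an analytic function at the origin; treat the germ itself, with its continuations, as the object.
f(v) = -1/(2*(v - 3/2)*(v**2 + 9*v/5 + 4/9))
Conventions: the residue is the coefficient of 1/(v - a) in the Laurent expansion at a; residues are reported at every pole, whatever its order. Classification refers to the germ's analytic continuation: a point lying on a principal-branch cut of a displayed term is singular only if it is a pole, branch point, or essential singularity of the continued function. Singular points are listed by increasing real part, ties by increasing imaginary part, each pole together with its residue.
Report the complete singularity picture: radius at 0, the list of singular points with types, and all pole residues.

Radius of convergence at 0: 9/10 - (1/30)*sqrt(329).
At -9/10 - (1/30)*sqrt(329): a pole of order 1; residue 45/971 - (3240/319459)*sqrt(329).
At -9/10 + (1/30)*sqrt(329): a pole of order 1; residue 45/971 + (3240/319459)*sqrt(329).
At 3/2: a pole of order 1; residue -90/971.

Denominator factor (v**2 + 9*v/5 + 4/9): discriminant 329/225, real irrational roots -9/10 + (1/30)*sqrt(329) and -9/10 - (1/30)*sqrt(329); poles of order 1, moduli 9/10 - (1/30)*sqrt(329) and 9/10 + (1/30)*sqrt(329).
Denominator factor (v - 3/2): pole of order 1 at 3/2, modulus 3/2.
The radius of convergence is the smallest modulus among the singular points: 9/10 - (1/30)*sqrt(329).
The factor v**2 + 9*v/5 + 4/9 splits as (v - a)(v - a') with a = -9/10 - (1/30)*sqrt(329), a' = -9/10 + (1/30)*sqrt(329). At the order-1 pole a set g(v) = (v - a)*f(v) = [-1/(2*(v - 3/2))] / (v - a').
Simple pole: residue = g(a) at a = -9/10 - (1/30)*sqrt(329), which is 45/971 - (3240/319459)*sqrt(329).
The factor v**2 + 9*v/5 + 4/9 splits as (v - a)(v - a') with a = -9/10 + (1/30)*sqrt(329), a' = -9/10 - (1/30)*sqrt(329). At the order-1 pole a set g(v) = (v - a)*f(v) = [-1/(2*(v - 3/2))] / (v - a').
Simple pole: residue = g(a) at a = -9/10 + (1/30)*sqrt(329), which is 45/971 + (3240/319459)*sqrt(329).
At the order-1 pole 3/2 set g(v) = (v - (3/2))*f(v) = -1/(2*(v**2 + 9*v/5 + 4/9)).
Simple pole: residue = g(a) at a = 3/2, which is -90/971.
List the singular points by increasing real part (a conjugate pair: the negative imaginary part first).


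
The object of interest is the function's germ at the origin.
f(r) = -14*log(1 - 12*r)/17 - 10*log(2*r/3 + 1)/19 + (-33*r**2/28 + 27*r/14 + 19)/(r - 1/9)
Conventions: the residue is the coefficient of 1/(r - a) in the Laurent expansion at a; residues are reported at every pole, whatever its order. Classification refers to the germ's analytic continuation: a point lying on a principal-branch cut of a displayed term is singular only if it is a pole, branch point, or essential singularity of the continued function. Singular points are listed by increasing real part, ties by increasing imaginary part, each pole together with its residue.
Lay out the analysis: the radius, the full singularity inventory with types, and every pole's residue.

Denominator factor (r - 1/9): pole of order 1 at 1/9, modulus 1/9.
Branch term (-14/17)*log(1 - r/(1/12)): its argument vanishes at r = 1/12, a logarithmic branch point, modulus 1/12.
Branch term (-10/19)*log(1 - r/(-3/2)): its argument vanishes at r = -3/2, a logarithmic branch point, modulus 3/2.
The radius of convergence is the smallest modulus among the singular points: 1/12.
The branch terms are analytic at 1/9 and contribute nothing to the residue; only the rational part matters.
At the order-1 pole 1/9 set g(r) = (r - (1/9))*(rational part) = -33*r**2/28 + 27*r/14 + 19.
Simple pole: residue = g(a) at a = 1/9, which is 14515/756.
List the singular points by increasing real part (a conjugate pair: the negative imaginary part first).

Radius of convergence at 0: 1/12.
At -3/2: a logarithmic branch point.
At 1/12: a logarithmic branch point.
At 1/9: a pole of order 1; residue 14515/756.


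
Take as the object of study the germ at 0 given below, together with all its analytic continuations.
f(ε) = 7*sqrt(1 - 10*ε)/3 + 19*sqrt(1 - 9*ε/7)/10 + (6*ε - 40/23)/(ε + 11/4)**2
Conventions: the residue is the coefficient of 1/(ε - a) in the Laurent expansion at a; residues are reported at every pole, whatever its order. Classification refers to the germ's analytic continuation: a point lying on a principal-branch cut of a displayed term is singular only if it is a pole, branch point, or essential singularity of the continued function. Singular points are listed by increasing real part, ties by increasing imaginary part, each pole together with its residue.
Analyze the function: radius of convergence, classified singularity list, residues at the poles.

Radius of convergence at 0: 1/10.
At -11/4: a pole of order 2; residue 6.
At 1/10: an algebraic (square-root) branch point.
At 7/9: an algebraic (square-root) branch point.

Denominator factor (ε + 11/4)^2: pole of order 2 at -11/4, modulus 11/4.
Branch term (7/3)*sqrt(1 - ε/(1/10)): its argument vanishes at ε = 1/10, a square-root branch point, modulus 1/10.
Branch term (19/10)*sqrt(1 - ε/(7/9)): its argument vanishes at ε = 7/9, a square-root branch point, modulus 7/9.
The radius of convergence is the smallest modulus among the singular points: 1/10.
The branch terms are analytic at -11/4 and contribute nothing to the residue; only the rational part matters.
At the order-2 pole -11/4 set g(ε) = (ε - (-11/4))^2*(rational part) = 6*ε - 40/23.
Order-2 pole: residue = g'(a); g'(-11/4) = 6, so the residue is 6.
List the singular points by increasing real part (a conjugate pair: the negative imaginary part first).


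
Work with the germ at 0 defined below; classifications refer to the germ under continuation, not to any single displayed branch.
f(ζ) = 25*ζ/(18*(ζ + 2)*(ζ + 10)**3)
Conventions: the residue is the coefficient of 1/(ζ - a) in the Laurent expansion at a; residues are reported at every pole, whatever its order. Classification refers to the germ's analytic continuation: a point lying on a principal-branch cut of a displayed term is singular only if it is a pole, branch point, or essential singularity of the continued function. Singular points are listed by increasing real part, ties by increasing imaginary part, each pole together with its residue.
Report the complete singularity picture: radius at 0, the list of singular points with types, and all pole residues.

Radius of convergence at 0: 2.
At -10: a pole of order 3; residue 25/4608.
At -2: a pole of order 1; residue -25/4608.

Denominator factor (ζ + 2): pole of order 1 at -2, modulus 2.
Denominator factor (ζ + 10)^3: pole of order 3 at -10, modulus 10.
The radius of convergence is the smallest modulus among the singular points: 2.
At the order-3 pole -10 set g(ζ) = (ζ - (-10))^3*f(ζ) = 25*ζ/(18*(ζ + 2)).
Order-3 pole: residue = g''(a)/2; g''(-10) = 25/2304, so the residue is 25/4608.
At the order-1 pole -2 set g(ζ) = (ζ - (-2))*f(ζ) = 25*ζ/(18*(ζ + 10)**3).
Simple pole: residue = g(a) at a = -2, which is -25/4608.
List the singular points by increasing real part (a conjugate pair: the negative imaginary part first).


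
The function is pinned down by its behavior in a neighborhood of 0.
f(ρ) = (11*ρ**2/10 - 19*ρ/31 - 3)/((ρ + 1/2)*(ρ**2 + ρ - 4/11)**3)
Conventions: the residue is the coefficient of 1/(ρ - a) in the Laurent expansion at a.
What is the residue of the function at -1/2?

At the order-1 pole -1/2 set g(ρ) = (ρ - (-1/2))*f(ρ) = (11*ρ**2/10 - 19*ρ/31 - 3)/(ρ**2 + ρ - 4/11)**3.
Simple pole: residue = g(a) at a = -1/2, which is 31933352/3050865.

The residue is 31933352/3050865.


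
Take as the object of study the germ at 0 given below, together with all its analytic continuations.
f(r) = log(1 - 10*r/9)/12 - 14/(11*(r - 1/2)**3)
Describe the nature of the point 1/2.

The denominator factor r - 1/2 vanishes at 1/2 and appears to the power 3; the numerator there equals -14/11, nonzero, and no other factor vanishes.
The branch terms are analytic at this point.
Hence a pole whose order is the multiplicity, 3.

The point is a pole of order 3.


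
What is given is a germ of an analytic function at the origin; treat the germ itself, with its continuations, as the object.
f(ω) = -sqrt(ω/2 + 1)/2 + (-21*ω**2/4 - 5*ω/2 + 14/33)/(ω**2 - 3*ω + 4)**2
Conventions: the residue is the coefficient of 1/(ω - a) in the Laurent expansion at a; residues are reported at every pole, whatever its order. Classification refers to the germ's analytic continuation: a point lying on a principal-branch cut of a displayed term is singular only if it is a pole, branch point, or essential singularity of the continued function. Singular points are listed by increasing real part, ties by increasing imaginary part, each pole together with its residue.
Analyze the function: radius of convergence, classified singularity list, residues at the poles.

Denominator factor (ω**2 - 3*ω + 4)^2: discriminant -7, complex-conjugate roots (3/2) + ((1/2)*sqrt(7))*i and (3/2) - ((1/2)*sqrt(7))*i; poles of order 2, moduli 2 and 2.
Branch term (-1/2)*sqrt(1 - ω/(-2)): its argument vanishes at ω = -2, a square-root branch point, modulus 2.
The radius of convergence is the smallest modulus among the singular points: 2.
The branch term is analytic at (3/2) - ((1/2)*sqrt(7))*i and contributes nothing to the residue; only the rational part matters.
The factor ω**2 - 3*ω + 4 splits as (ω - a)(ω - a') with a = (3/2) - ((1/2)*sqrt(7))*i, a' = (3/2) + ((1/2)*sqrt(7))*i. At the order-2 pole a set g(ω) = (ω - a)^2*(rational part) = [-21*ω**2/4 - 5*ω/2 + 14/33] / (ω - a')^2.
Order-2 pole: residue = g'(a); g'((3/2) - ((1/2)*sqrt(7))*i) = -((3211/3234)*sqrt(7))*i, so the residue is -((3211/3234)*sqrt(7))*i.
The branch term is analytic at (3/2) + ((1/2)*sqrt(7))*i and contributes nothing to the residue; only the rational part matters.
The factor ω**2 - 3*ω + 4 splits as (ω - a)(ω - a') with a = (3/2) + ((1/2)*sqrt(7))*i, a' = (3/2) - ((1/2)*sqrt(7))*i. At the order-2 pole a set g(ω) = (ω - a)^2*(rational part) = [-21*ω**2/4 - 5*ω/2 + 14/33] / (ω - a')^2.
Order-2 pole: residue = g'(a); g'((3/2) + ((1/2)*sqrt(7))*i) = ((3211/3234)*sqrt(7))*i, so the residue is ((3211/3234)*sqrt(7))*i.
List the singular points by increasing real part (a conjugate pair: the negative imaginary part first).

Radius of convergence at 0: 2.
At -2: an algebraic (square-root) branch point.
At (3/2) - ((1/2)*sqrt(7))*i: a pole of order 2; residue -((3211/3234)*sqrt(7))*i.
At (3/2) + ((1/2)*sqrt(7))*i: a pole of order 2; residue ((3211/3234)*sqrt(7))*i.


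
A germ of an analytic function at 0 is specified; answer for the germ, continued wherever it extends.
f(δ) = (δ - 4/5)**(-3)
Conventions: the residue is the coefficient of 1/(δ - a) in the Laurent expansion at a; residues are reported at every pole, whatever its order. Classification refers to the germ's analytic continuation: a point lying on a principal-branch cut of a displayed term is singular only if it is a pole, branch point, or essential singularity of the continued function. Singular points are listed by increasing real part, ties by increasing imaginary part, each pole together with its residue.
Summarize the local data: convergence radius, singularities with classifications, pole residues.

Radius of convergence at 0: 4/5.
At 4/5: a pole of order 3; residue 0.

Denominator factor (δ - 4/5)^3: pole of order 3 at 4/5, modulus 4/5.
The radius of convergence is the smallest modulus among the singular points: 4/5.
At the order-3 pole 4/5 set g(δ) = (δ - (4/5))^3*f(δ) = 1.
Order-3 pole: residue = g''(a)/2; g''(4/5) = 0, so the residue is 0.


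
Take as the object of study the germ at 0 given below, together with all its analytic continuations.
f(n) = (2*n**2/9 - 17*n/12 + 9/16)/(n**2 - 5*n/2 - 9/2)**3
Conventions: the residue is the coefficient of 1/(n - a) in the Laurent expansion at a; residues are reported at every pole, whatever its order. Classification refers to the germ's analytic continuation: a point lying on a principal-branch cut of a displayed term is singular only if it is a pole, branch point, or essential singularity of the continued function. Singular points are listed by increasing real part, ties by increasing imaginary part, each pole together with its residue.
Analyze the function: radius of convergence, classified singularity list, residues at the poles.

Radius of convergence at 0: -5/4 + (1/4)*sqrt(97).
At 5/4 - (1/4)*sqrt(97): a pole of order 3; residue (2264/8214057)*sqrt(97).
At 5/4 + (1/4)*sqrt(97): a pole of order 3; residue -(2264/8214057)*sqrt(97).


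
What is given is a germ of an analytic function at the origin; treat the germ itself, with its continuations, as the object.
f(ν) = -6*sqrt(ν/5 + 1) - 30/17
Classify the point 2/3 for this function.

The point is a regular point.

There is no denominator, hence no pole anywhere.
Branch term sqrt(1 - ν/(-5)): argument at 2/3 is 17/15, nonzero, so 2/3 is not its branch point (a point on a principal cut is still regular for the continued germ).
So the germ continues analytically to 2/3.


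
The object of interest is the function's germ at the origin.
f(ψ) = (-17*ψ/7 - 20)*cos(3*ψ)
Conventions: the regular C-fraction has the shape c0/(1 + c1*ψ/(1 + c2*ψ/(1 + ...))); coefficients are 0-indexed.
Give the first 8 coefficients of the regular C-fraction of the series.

Taylor coefficients (expand at 0): a_0 = -20, a_1 = -17/7, a_2 = 90, a_3 = 153/14, a_4 = -135/2, a_5 = -459/56, a_6 = 81/4, a_7 = 1377/560.
c0 = a_0 = -20. Peel one level at a time: if S = 1 + c*ψ/S' with S'(0) = 1, then c is the ψ-coefficient of S and S' = c*ψ/(S - 1).
S_1 = c0/f = 1 + (-17/140)*ψ + (88489/19600)*ψ^2 + ...; c1 = -17/140.
S_2 = c1*ψ/(S_1 - 1) = 1 + (88489/2380)*ψ + (796401/578)*ψ^2 + ...; c2 = 88489/2380.
S_3 = c2*ψ/(S_2 - 1) = 1 + (-630/17)*ψ + (-330750/88489)*ψ^2 + ...; c3 = -630/17.
S_4 = c3*ψ/(S_3 - 1) = 1 + (-8925/88489)*ψ + (-64977315/31321212484)*ψ^2 + ...; c4 = -8925/88489.
S_5 = c4*ψ/(S_4 - 1) = 1 + (-254813/12388460)*ψ + (160426417/1734384400)*ψ^2 + ...; c5 = -254813/12388460.
S_6 = c5*ψ/(S_5 - 1) = 1 + (160426417/35673820)*ψ + (127763758925217/6492966496900)*ψ^2 + ...; c6 = 160426417/35673820.
S_7 = c6*ψ/(S_6 - 1) = 1 + (-5574807/1274065)*ψ + ...; c7 = -5574807/1274065.

The regular C-fraction coefficients are [-20, -17/140, 88489/2380, -630/17, -8925/88489, -254813/12388460, 160426417/35673820, -5574807/1274065].


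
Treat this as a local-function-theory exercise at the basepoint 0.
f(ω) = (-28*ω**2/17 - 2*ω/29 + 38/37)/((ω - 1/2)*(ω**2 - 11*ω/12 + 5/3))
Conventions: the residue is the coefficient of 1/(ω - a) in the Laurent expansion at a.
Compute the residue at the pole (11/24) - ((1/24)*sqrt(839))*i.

The factor ω**2 - 11*ω/12 + 5/3 splits as (ω - a)(ω - a') with a = (11/24) - ((1/24)*sqrt(839))*i, a' = (11/24) + ((1/24)*sqrt(839))*i. At the order-1 pole a set g(ω) = (ω - a)*f(ω) = [(-28*ω**2/17 - 2*ω/29 + 38/37)/(ω - 1/2)] / (ω - a').
Simple pole: residue = g(a) at a = (11/24) - ((1/24)*sqrt(839))*i, which is (-652898/638435) - ((749894/31508645)*sqrt(839))*i.

The residue is (-652898/638435) - ((749894/31508645)*sqrt(839))*i.


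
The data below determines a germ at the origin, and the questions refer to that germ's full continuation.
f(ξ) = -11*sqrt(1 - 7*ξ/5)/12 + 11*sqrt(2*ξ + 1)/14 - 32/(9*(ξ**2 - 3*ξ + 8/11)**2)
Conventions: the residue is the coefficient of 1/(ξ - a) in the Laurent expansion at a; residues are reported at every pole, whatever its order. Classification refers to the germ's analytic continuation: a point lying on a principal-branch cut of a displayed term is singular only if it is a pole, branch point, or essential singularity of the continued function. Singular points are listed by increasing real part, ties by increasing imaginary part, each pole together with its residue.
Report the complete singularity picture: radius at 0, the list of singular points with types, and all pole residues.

Radius of convergence at 0: 3/2 - (1/22)*sqrt(737).
At -1/2: an algebraic (square-root) branch point.
At 3/2 - (1/22)*sqrt(737): a pole of order 2; residue -(704/40401)*sqrt(737).
At 5/7: an algebraic (square-root) branch point.
At 3/2 + (1/22)*sqrt(737): a pole of order 2; residue (704/40401)*sqrt(737).

Denominator factor (ξ**2 - 3*ξ + 8/11)^2: discriminant 67/11, real irrational roots 3/2 + (1/22)*sqrt(737) and 3/2 - (1/22)*sqrt(737); poles of order 2, moduli 3/2 + (1/22)*sqrt(737) and 3/2 - (1/22)*sqrt(737).
Branch term (-11/12)*sqrt(1 - ξ/(5/7)): its argument vanishes at ξ = 5/7, a square-root branch point, modulus 5/7.
Branch term (11/14)*sqrt(1 - ξ/(-1/2)): its argument vanishes at ξ = -1/2, a square-root branch point, modulus 1/2.
The radius of convergence is the smallest modulus among the singular points: 3/2 - (1/22)*sqrt(737).
The branch terms are analytic at 3/2 - (1/22)*sqrt(737) and contribute nothing to the residue; only the rational part matters.
The factor ξ**2 - 3*ξ + 8/11 splits as (ξ - a)(ξ - a') with a = 3/2 - (1/22)*sqrt(737), a' = 3/2 + (1/22)*sqrt(737). At the order-2 pole a set g(ξ) = (ξ - a)^2*(rational part) = [-32/9] / (ξ - a')^2.
Order-2 pole: residue = g'(a); g'(3/2 - (1/22)*sqrt(737)) = -(704/40401)*sqrt(737), so the residue is -(704/40401)*sqrt(737).
The branch terms are analytic at 3/2 + (1/22)*sqrt(737) and contribute nothing to the residue; only the rational part matters.
The factor ξ**2 - 3*ξ + 8/11 splits as (ξ - a)(ξ - a') with a = 3/2 + (1/22)*sqrt(737), a' = 3/2 - (1/22)*sqrt(737). At the order-2 pole a set g(ξ) = (ξ - a)^2*(rational part) = [-32/9] / (ξ - a')^2.
Order-2 pole: residue = g'(a); g'(3/2 + (1/22)*sqrt(737)) = (704/40401)*sqrt(737), so the residue is (704/40401)*sqrt(737).
List the singular points by increasing real part (a conjugate pair: the negative imaginary part first).


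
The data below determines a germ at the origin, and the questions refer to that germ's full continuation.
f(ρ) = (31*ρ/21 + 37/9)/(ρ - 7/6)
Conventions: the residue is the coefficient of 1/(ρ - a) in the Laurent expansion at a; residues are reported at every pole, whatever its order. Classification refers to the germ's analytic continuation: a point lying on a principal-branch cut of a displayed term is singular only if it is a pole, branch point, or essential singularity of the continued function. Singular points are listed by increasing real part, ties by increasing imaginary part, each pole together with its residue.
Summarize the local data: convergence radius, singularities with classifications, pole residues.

Denominator factor (ρ - 7/6): pole of order 1 at 7/6, modulus 7/6.
The radius of convergence is the smallest modulus among the singular points: 7/6.
At the order-1 pole 7/6 set g(ρ) = (ρ - (7/6))*f(ρ) = 31*ρ/21 + 37/9.
Simple pole: residue = g(a) at a = 7/6, which is 35/6.

Radius of convergence at 0: 7/6.
At 7/6: a pole of order 1; residue 35/6.


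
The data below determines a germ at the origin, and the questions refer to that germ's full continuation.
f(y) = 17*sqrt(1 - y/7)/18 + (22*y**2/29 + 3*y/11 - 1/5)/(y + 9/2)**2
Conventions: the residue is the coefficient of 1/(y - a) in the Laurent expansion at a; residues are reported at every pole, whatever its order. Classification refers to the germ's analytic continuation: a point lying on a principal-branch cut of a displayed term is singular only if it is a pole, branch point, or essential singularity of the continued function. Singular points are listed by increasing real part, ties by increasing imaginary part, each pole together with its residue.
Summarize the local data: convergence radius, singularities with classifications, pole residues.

Denominator factor (y + 9/2)^2: pole of order 2 at -9/2, modulus 9/2.
Branch term (17/18)*sqrt(1 - y/(7)): its argument vanishes at y = 7, a square-root branch point, modulus 7.
The radius of convergence is the smallest modulus among the singular points: 9/2.
The branch term is analytic at -9/2 and contributes nothing to the residue; only the rational part matters.
At the order-2 pole -9/2 set g(y) = (y - (-9/2))^2*(rational part) = 22*y**2/29 + 3*y/11 - 1/5.
Order-2 pole: residue = g'(a); g'(-9/2) = -2091/319, so the residue is -2091/319.
List the singular points by increasing real part (a conjugate pair: the negative imaginary part first).

Radius of convergence at 0: 9/2.
At -9/2: a pole of order 2; residue -2091/319.
At 7: an algebraic (square-root) branch point.


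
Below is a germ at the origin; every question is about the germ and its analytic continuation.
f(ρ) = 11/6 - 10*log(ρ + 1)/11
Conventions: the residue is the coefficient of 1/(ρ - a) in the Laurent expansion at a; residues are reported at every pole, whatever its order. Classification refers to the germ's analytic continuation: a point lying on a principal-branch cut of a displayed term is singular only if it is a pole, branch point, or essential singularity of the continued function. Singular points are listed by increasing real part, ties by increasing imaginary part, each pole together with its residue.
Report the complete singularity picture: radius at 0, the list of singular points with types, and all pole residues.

Branch term (-10/11)*log(1 - ρ/(-1)): its argument vanishes at ρ = -1, a logarithmic branch point, modulus 1.
The radius of convergence is the smallest modulus among the singular points: 1.

Radius of convergence at 0: 1.
At -1: a logarithmic branch point.


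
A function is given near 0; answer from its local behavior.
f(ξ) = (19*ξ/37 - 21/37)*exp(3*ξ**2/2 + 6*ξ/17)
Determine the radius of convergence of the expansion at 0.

The factor exp(3*ξ**2/2 + 6*ξ/17) is entire and contributes no finite singular point.
The polynomial part has no poles.
No finite singular points: the Taylor series at 0 converges everywhere.

The radius of convergence is infinite.


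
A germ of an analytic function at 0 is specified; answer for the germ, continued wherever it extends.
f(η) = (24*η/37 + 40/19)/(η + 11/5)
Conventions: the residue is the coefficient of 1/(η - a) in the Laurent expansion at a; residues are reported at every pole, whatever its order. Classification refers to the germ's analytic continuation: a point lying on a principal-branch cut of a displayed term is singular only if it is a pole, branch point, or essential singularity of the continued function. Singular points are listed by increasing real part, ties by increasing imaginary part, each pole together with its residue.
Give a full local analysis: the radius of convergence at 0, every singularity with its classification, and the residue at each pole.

Denominator factor (η + 11/5): pole of order 1 at -11/5, modulus 11/5.
The radius of convergence is the smallest modulus among the singular points: 11/5.
At the order-1 pole -11/5 set g(η) = (η - (-11/5))*f(η) = 24*η/37 + 40/19.
Simple pole: residue = g(a) at a = -11/5, which is 2384/3515.

Radius of convergence at 0: 11/5.
At -11/5: a pole of order 1; residue 2384/3515.


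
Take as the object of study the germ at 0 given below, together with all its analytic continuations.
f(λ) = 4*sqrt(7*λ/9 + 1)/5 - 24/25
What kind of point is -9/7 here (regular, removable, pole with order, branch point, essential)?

The point is an algebraic (square-root) branch point.

The term (4/5)*sqrt(1 - λ/(-9/7)) has argument 1 - -9/7/(-9/7) = 0 at -9/7: a square-root (algebraic, two-sheeted) branch point; the remaining terms are analytic or single-valued there.


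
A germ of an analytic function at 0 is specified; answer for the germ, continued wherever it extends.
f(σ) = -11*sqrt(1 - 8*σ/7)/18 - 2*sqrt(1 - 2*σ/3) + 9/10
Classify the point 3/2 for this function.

The term (-2)*sqrt(1 - σ/(3/2)) has argument 1 - 3/2/(3/2) = 0 at 3/2: a square-root (algebraic, two-sheeted) branch point; the remaining terms are analytic or single-valued there.

The point is an algebraic (square-root) branch point.


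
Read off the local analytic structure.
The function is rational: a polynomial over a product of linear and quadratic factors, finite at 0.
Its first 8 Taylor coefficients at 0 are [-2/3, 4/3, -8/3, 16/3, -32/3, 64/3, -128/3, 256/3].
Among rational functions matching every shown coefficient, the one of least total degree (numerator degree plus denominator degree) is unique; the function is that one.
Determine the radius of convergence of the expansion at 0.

The radius of convergence is 1/2.

No rational of total degree below 1 reproduces all 8 coefficients; solving the [0/1] Pade equations on them gives f(ψ) = -1/(3*(ψ + 1/2)), whose expansion matches every shown term.
Denominator factor (ψ + 1/2): pole of order 1 at -1/2, modulus 1/2.
The radius of convergence is the smallest modulus among the singular points: 1/2.


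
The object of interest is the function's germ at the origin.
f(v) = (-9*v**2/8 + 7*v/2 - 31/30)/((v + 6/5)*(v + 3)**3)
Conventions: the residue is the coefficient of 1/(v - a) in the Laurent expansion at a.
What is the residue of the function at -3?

At the order-3 pole -3 set g(v) = (v - (-3))^3*f(v) = (-9*v**2/8 + 7*v/2 - 31/30)/(v + 6/5).
Order-3 pole: residue = g''(a)/2; g''(-3) = 5140/2187, so the residue is 2570/2187.

The residue is 2570/2187.


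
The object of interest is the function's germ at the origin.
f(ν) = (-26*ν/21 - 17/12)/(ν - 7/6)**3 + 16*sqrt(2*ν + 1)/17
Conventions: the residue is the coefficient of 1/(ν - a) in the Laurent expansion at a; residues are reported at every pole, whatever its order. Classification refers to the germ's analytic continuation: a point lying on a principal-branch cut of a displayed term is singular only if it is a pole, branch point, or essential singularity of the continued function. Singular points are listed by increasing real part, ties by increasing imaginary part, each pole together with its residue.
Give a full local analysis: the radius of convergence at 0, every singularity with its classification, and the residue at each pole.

Radius of convergence at 0: 1/2.
At -1/2: an algebraic (square-root) branch point.
At 7/6: a pole of order 3; residue 0.

Denominator factor (ν - 7/6)^3: pole of order 3 at 7/6, modulus 7/6.
Branch term (16/17)*sqrt(1 - ν/(-1/2)): its argument vanishes at ν = -1/2, a square-root branch point, modulus 1/2.
The radius of convergence is the smallest modulus among the singular points: 1/2.
The branch term is analytic at 7/6 and contributes nothing to the residue; only the rational part matters.
At the order-3 pole 7/6 set g(ν) = (ν - (7/6))^3*(rational part) = -26*ν/21 - 17/12.
Order-3 pole: residue = g''(a)/2; g''(7/6) = 0, so the residue is 0.
List the singular points by increasing real part (a conjugate pair: the negative imaginary part first).
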